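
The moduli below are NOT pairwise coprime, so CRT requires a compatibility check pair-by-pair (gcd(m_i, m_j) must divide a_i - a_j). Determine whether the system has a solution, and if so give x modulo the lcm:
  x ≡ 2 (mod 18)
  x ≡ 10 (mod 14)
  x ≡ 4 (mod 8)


Moduli 18, 14, 8 are not pairwise coprime, so CRT works modulo lcm(m_i) when all pairwise compatibility conditions hold.
Pairwise compatibility: gcd(m_i, m_j) must divide a_i - a_j for every pair.
Merge one congruence at a time:
  Start: x ≡ 2 (mod 18).
  Combine with x ≡ 10 (mod 14): gcd(18, 14) = 2; 10 - 2 = 8, which IS divisible by 2, so compatible.
    Write x = 2 + 18·t and substitute into x ≡ 10 (mod 14): 18·t ≡ 10 − 2 = 8 (mod 14).
    Divide the congruence (and modulus) by g = 2: 9·t ≡ 4 (mod 7).
    Reduce coefficients mod 7: 2·t ≡ 4 (mod 7).
    The inverse of 2 mod 7 is 4 (since 2·4 = 8 = 1·7 + 1), so t ≡ 4·4 = 16 ≡ 2 (mod 7).
    Then x = 2 + 18·2 = 38, valid modulo lcm(18, 14) = 126: x ≡ 38 (mod 126).
  Combine with x ≡ 4 (mod 8): gcd(126, 8) = 2; 4 - 38 = -34, which IS divisible by 2, so compatible.
    Write x = 38 + 126·t and substitute into x ≡ 4 (mod 8): 126·t ≡ 4 − 38 = -34 (mod 8).
    Divide the congruence (and modulus) by g = 2: 63·t ≡ -17 (mod 4).
    Reduce coefficients mod 4: 3·t ≡ 3 (mod 4).
    The inverse of 3 mod 4 is 3 (since 3·3 = 9 = 2·4 + 1), so t ≡ 3·3 = 9 ≡ 1 (mod 4).
    Then x = 38 + 126·1 = 164, valid modulo lcm(126, 8) = 504: x ≡ 164 (mod 504).
Verify: 164 mod 18 = 2, 164 mod 14 = 10, 164 mod 8 = 4.

x ≡ 164 (mod 504).


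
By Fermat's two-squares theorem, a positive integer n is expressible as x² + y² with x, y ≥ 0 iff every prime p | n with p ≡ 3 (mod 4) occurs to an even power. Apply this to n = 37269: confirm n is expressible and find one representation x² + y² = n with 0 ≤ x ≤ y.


Step 1: Factor n = 37269 = 3^2 · 41 · 101.
Step 2: Check the mod-4 condition on each prime factor: 3 ≡ 3 (mod 4), exponent 2 (must be even); 41 ≡ 1 (mod 4), exponent 1; 101 ≡ 1 (mod 4), exponent 1.
All primes ≡ 3 (mod 4) appear to even exponent (or don't appear), so by the two-squares theorem n IS expressible as a sum of two squares.
Step 3: Build a representation. Group n = k² · m with k = 3 and m = 41 · 101 = 4141 (a product of primes ≡ 1 (mod 4)); a representation of m scales to one of n via (k·x)² + (k·y)² = k²(x² + y²). Each prime p ≡ 1 (mod 4) is itself a sum of two squares; find a² by testing p − a² for a perfect square:
  41: 41 − 1² = 40, 41 − 2² = 37, 41 − 3² = 32, 41 − 4² = 25 = 5² ⇒ 41 = 4² + 5².
  101: 101 − 1² = 100 = 10² ⇒ 101 = 1² + 10².
  Combine using the Brahmagupta–Fibonacci identity (a² + b²)(c² + d²) = (ac − bd)² + (ad + bc)² = (ac + bd)² + (ad − bc)²:
  41 · 101 = 4141: from (4² + 5²)(1² + 10²), take (4·1 − 5·10, 4·10 + 5·1) = (4 − 50, 40 + 5) = (-46, 45); dropping signs (only squares matter) gives (46, 45); check 46² + 45² = 2116 + 2025 = 4141 ✓.
  Scale by k = 3: (3·46, 3·45) = (138, 135).
Step 4: Order so x ≤ y and verify: 135² + 138² = 18225 + 19044 = 37269 = n. ✓

n = 37269 = 135² + 138² (one valid representation with x ≤ y).


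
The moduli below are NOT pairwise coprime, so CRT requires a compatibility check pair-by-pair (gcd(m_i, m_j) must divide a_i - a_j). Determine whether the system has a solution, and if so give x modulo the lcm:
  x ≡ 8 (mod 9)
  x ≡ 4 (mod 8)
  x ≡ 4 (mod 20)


Moduli 9, 8, 20 are not pairwise coprime, so CRT works modulo lcm(m_i) when all pairwise compatibility conditions hold.
Pairwise compatibility: gcd(m_i, m_j) must divide a_i - a_j for every pair.
Merge one congruence at a time:
  Start: x ≡ 8 (mod 9).
  Combine with x ≡ 4 (mod 8): gcd(9, 8) = 1; 4 - 8 = -4, which IS divisible by 1, so compatible.
    Write x = 8 + 9·t and substitute into x ≡ 4 (mod 8): 9·t ≡ 4 − 8 = -4 (mod 8).
    Reduce coefficients mod 8: 1·t ≡ 4 (mod 8).
    So t ≡ 4 (mod 8).
    Then x = 8 + 9·4 = 44, valid modulo lcm(9, 8) = 72: x ≡ 44 (mod 72).
  Combine with x ≡ 4 (mod 20): gcd(72, 20) = 4; 4 - 44 = -40, which IS divisible by 4, so compatible.
    Write x = 44 + 72·t and substitute into x ≡ 4 (mod 20): 72·t ≡ 4 − 44 = -40 (mod 20).
    Divide the congruence (and modulus) by g = 4: 18·t ≡ -10 (mod 5).
    Reduce coefficients mod 5: 3·t ≡ 0 (mod 5).
    The inverse of 3 mod 5 is 2 (since 3·2 = 6 = 1·5 + 1), so t ≡ 2·0 = 0 ≡ 0 (mod 5).
    Then x = 44 + 72·0 = 44, valid modulo lcm(72, 20) = 360: x ≡ 44 (mod 360).
Verify: 44 mod 9 = 8, 44 mod 8 = 4, 44 mod 20 = 4.

x ≡ 44 (mod 360).


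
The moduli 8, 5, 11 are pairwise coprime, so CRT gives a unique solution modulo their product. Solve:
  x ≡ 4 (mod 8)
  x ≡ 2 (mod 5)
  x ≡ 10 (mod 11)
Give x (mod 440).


Moduli 8, 5, 11 are pairwise coprime; by CRT there is a unique solution modulo M = 8 · 5 · 11 = 440.
Solve pairwise, accumulating the modulus:
  Start with x ≡ 4 (mod 8).
  Combine with x ≡ 2 (mod 5): since gcd(8, 5) = 1, we get a unique residue mod 40.
    Write x = 4 + 8·t and substitute into x ≡ 2 (mod 5): 8·t ≡ 2 − 4 = -2 (mod 5).
    Reduce coefficients mod 5: 3·t ≡ 3 (mod 5).
    The inverse of 3 mod 5 is 2 (since 3·2 = 6 = 1·5 + 1), so t ≡ 2·3 = 6 ≡ 1 (mod 5).
    Then x = 4 + 8·1 = 12, valid modulo lcm(8, 5) = 40: x ≡ 12 (mod 40).
  Combine with x ≡ 10 (mod 11): since gcd(40, 11) = 1, we get a unique residue mod 440.
    Write x = 12 + 40·t and substitute into x ≡ 10 (mod 11): 40·t ≡ 10 − 12 = -2 (mod 11).
    Reduce coefficients mod 11: 7·t ≡ 9 (mod 11).
    The inverse of 7 mod 11 is 8 (since 7·8 = 56 = 5·11 + 1), so t ≡ 8·9 = 72 ≡ 6 (mod 11).
    Then x = 12 + 40·6 = 252, valid modulo lcm(40, 11) = 440: x ≡ 252 (mod 440).
Verify: 252 mod 8 = 4 ✓, 252 mod 5 = 2 ✓, 252 mod 11 = 10 ✓.

x ≡ 252 (mod 440).


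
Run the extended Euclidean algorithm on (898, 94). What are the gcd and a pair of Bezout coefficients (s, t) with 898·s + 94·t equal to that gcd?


Euclidean algorithm on (898, 94) — divide until remainder is 0:
  898 = 9 · 94 + 52
  94 = 1 · 52 + 42
  52 = 1 · 42 + 10
  42 = 4 · 10 + 2
  10 = 5 · 2 + 0
gcd(898, 94) = 2.
Track Bezout coefficients alongside the remainders: start with r₀ = 898 = a·1 + b·0 (s = 1, t = 0) and r₁ = 94 = a·0 + b·1 (s = 0, t = 1); each new remainder r_{k+1} = r_{k-1} − q_k·r_k inherits s_{k+1} = s_{k-1} − q_k·s_k, t_{k+1} = t_{k-1} − q_k·t_k, so r_k = a·s_k + b·t_k at every step:
  q = 9: r = 52, s = 1 − 9·0 = 1, t = 0 − 9·1 = -9  (check: 898·1 + 94·(-9) = 52)
  q = 1: r = 42, s = 0 − 1·1 = -1, t = 1 − 1·(-9) = 10  (check: 898·(-1) + 94·10 = 42)
  q = 1: r = 10, s = 1 − 1·(-1) = 2, t = -9 − 1·10 = -19  (check: 898·2 + 94·(-19) = 10)
  q = 4: r = 2, s = -1 − 4·2 = -9, t = 10 − 4·(-19) = 86  (check: 898·(-9) + 94·86 = 2)
The row with r = 2 (the gcd) gives the Bezout coefficients s = -9, t = 86.
Result: 898 · (-9) + 94 · (86) = 2.

gcd(898, 94) = 2; s = -9, t = 86 (check: 898·(-9) + 94·86 = 2).


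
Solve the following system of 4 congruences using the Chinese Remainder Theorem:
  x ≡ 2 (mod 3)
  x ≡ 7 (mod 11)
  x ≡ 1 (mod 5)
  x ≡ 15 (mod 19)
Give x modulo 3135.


Product of moduli M = 3 · 11 · 5 · 19 = 3135.
Merge one congruence at a time:
  Start: x ≡ 2 (mod 3).
  Combine with x ≡ 7 (mod 11); new modulus lcm = 33.
    Write x = 2 + 3·t and substitute into x ≡ 7 (mod 11): 3·t ≡ 7 − 2 = 5 (mod 11).
    The inverse of 3 mod 11 is 4 (since 3·4 = 12 = 1·11 + 1), so t ≡ 4·5 = 20 ≡ 9 (mod 11).
    Then x = 2 + 3·9 = 29, valid modulo lcm(3, 11) = 33: x ≡ 29 (mod 33).
  Combine with x ≡ 1 (mod 5); new modulus lcm = 165.
    Write x = 29 + 33·t and substitute into x ≡ 1 (mod 5): 33·t ≡ 1 − 29 = -28 (mod 5).
    Reduce coefficients mod 5: 3·t ≡ 2 (mod 5).
    The inverse of 3 mod 5 is 2 (since 3·2 = 6 = 1·5 + 1), so t ≡ 2·2 = 4 ≡ 4 (mod 5).
    Then x = 29 + 33·4 = 161, valid modulo lcm(33, 5) = 165: x ≡ 161 (mod 165).
  Combine with x ≡ 15 (mod 19); new modulus lcm = 3135.
    Write x = 161 + 165·t and substitute into x ≡ 15 (mod 19): 165·t ≡ 15 − 161 = -146 (mod 19).
    Reduce coefficients mod 19: 13·t ≡ 6 (mod 19).
    The inverse of 13 mod 19 is 3 (since 13·3 = 39 = 2·19 + 1), so t ≡ 3·6 = 18 ≡ 18 (mod 19).
    Then x = 161 + 165·18 = 3131, valid modulo lcm(165, 19) = 3135: x ≡ 3131 (mod 3135).
Verify against each original: 3131 mod 3 = 2, 3131 mod 11 = 7, 3131 mod 5 = 1, 3131 mod 19 = 15.

x ≡ 3131 (mod 3135).


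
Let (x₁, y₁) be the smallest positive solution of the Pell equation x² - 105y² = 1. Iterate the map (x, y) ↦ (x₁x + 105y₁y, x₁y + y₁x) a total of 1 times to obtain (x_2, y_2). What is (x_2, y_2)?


Step 1: Find the fundamental solution (x₁, y₁) of x² - 105y² = 1.
  Expand √105 as a continued fraction. a₀ = ⌊√105⌋ = 10; iterate m_{k+1} = d_k·a_k − m_k, d_{k+1} = (105 − m_{k+1}²)/d_k, a_{k+1} = ⌊(a₀ + m_{k+1})/d_{k+1}⌋ (starting m₀ = 0, d₀ = 1), with convergents p_k = a_k·p_{k-1} + p_{k-2}, q_k = a_k·q_{k-1} + q_{k-2} (p₋₁ = 1, q₋₁ = 0):
  k = 0: a₀ = 10; p₀/q₀ = 10/1; p₀² − 105·q₀² = 100 − 105 = -5.
  k = 1: m = 10, d = 5, a = ⌊(10 + 10)/5⌋ = 4; p/q = (4·10 + 1)/(4·1 + 0) = 41/4; p² − 105·q² = 1681 − 1680 = 1.
  The first convergent with p² − 105·q² = 1 gives the fundamental solution (x₁, y₁) = (41, 4).
Step 2: Apply the recurrence (x_{n+1}, y_{n+1}) = (x₁x_n + 105y₁y_n, x₁y_n + y₁x_n) repeatedly.
  From (x_1, y_1) = (41, 4): x_2 = 41·41 + 105·4·4 = 3361; y_2 = 41·4 + 4·41 = 328.
Step 3: Verify x_2² - 105·y_2² = 11296321 - 11296320 = 1 (should be 1). ✓

(x_1, y_1) = (41, 4); (x_2, y_2) = (3361, 328).


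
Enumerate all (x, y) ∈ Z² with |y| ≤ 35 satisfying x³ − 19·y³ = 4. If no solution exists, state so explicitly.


The equation is x³ - 19y³ = 4. For fixed y, x³ = 19·y³ + 4, so a solution requires the RHS to be a perfect cube.
Strategy: iterate y from -35 to 35, compute RHS = 19·y³ + 4, and check whether it is a (positive or negative) perfect cube.
Check small values of y:
  y = 0: RHS = 4 is not a perfect cube.
  y = 1: RHS = 23 is not a perfect cube.
  y = -1: RHS = -15 is not a perfect cube.
  y = 2: RHS = 156 is not a perfect cube.
  y = -2: RHS = -148 is not a perfect cube.
  y = 3: RHS = 517 is not a perfect cube.
  y = -3: RHS = -509 is not a perfect cube.
Continuing the search up to |y| = 35 finds no solutions either.
No (x, y) in the scanned range satisfies the equation.

No integer solutions with |y| ≤ 35.


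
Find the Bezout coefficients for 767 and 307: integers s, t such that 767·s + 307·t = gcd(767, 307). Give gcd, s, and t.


Euclidean algorithm on (767, 307) — divide until remainder is 0:
  767 = 2 · 307 + 153
  307 = 2 · 153 + 1
  153 = 153 · 1 + 0
gcd(767, 307) = 1.
Track Bezout coefficients alongside the remainders: start with r₀ = 767 = a·1 + b·0 (s = 1, t = 0) and r₁ = 307 = a·0 + b·1 (s = 0, t = 1); each new remainder r_{k+1} = r_{k-1} − q_k·r_k inherits s_{k+1} = s_{k-1} − q_k·s_k, t_{k+1} = t_{k-1} − q_k·t_k, so r_k = a·s_k + b·t_k at every step:
  q = 2: r = 153, s = 1 − 2·0 = 1, t = 0 − 2·1 = -2  (check: 767·1 + 307·(-2) = 153)
  q = 2: r = 1, s = 0 − 2·1 = -2, t = 1 − 2·(-2) = 5  (check: 767·(-2) + 307·5 = 1)
The row with r = 1 (the gcd) gives the Bezout coefficients s = -2, t = 5.
Result: 767 · (-2) + 307 · (5) = 1.

gcd(767, 307) = 1; s = -2, t = 5 (check: 767·(-2) + 307·5 = 1).


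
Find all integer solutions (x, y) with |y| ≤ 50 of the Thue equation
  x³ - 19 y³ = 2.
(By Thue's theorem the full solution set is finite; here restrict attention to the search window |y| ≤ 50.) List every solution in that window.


The equation is x³ - 19y³ = 2. For fixed y, x³ = 19·y³ + 2, so a solution requires the RHS to be a perfect cube.
Strategy: iterate y from -50 to 50, compute RHS = 19·y³ + 2, and check whether it is a (positive or negative) perfect cube.
Check small values of y:
  y = 0: RHS = 2 is not a perfect cube.
  y = 1: RHS = 21 is not a perfect cube.
  y = -1: RHS = -17 is not a perfect cube.
  y = 2: RHS = 154 is not a perfect cube.
  y = -2: RHS = -150 is not a perfect cube.
  y = 3: RHS = 515 is not a perfect cube.
  y = -3: RHS = -511 is not a perfect cube.
Continuing the search up to |y| = 50 finds no solutions either.
No (x, y) in the scanned range satisfies the equation.

No integer solutions with |y| ≤ 50.


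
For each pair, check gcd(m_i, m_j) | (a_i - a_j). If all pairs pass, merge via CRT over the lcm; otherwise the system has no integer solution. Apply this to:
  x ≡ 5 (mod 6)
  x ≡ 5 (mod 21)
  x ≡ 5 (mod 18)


Moduli 6, 21, 18 are not pairwise coprime, so CRT works modulo lcm(m_i) when all pairwise compatibility conditions hold.
Pairwise compatibility: gcd(m_i, m_j) must divide a_i - a_j for every pair.
Merge one congruence at a time:
  Start: x ≡ 5 (mod 6).
  Combine with x ≡ 5 (mod 21): gcd(6, 21) = 3; 5 - 5 = 0, which IS divisible by 3, so compatible.
    Write x = 5 + 6·t and substitute into x ≡ 5 (mod 21): 6·t ≡ 5 − 5 = 0 (mod 21).
    Divide the congruence (and modulus) by g = 3: 2·t ≡ 0 (mod 7).
    The inverse of 2 mod 7 is 4 (since 2·4 = 8 = 1·7 + 1), so t ≡ 4·0 = 0 ≡ 0 (mod 7).
    Then x = 5 + 6·0 = 5, valid modulo lcm(6, 21) = 42: x ≡ 5 (mod 42).
  Combine with x ≡ 5 (mod 18): gcd(42, 18) = 6; 5 - 5 = 0, which IS divisible by 6, so compatible.
    Write x = 5 + 42·t and substitute into x ≡ 5 (mod 18): 42·t ≡ 5 − 5 = 0 (mod 18).
    Divide the congruence (and modulus) by g = 6: 7·t ≡ 0 (mod 3).
    Reduce coefficients mod 3: 1·t ≡ 0 (mod 3).
    So t ≡ 0 (mod 3).
    Then x = 5 + 42·0 = 5, valid modulo lcm(42, 18) = 126: x ≡ 5 (mod 126).
Verify: 5 mod 6 = 5, 5 mod 21 = 5, 5 mod 18 = 5.

x ≡ 5 (mod 126).


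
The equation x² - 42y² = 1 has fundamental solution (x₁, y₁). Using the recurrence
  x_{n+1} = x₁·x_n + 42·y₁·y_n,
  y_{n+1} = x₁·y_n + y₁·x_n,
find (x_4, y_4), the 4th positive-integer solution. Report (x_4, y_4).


Step 1: Find the fundamental solution (x₁, y₁) of x² - 42y² = 1.
  Expand √42 as a continued fraction. a₀ = ⌊√42⌋ = 6; iterate m_{k+1} = d_k·a_k − m_k, d_{k+1} = (42 − m_{k+1}²)/d_k, a_{k+1} = ⌊(a₀ + m_{k+1})/d_{k+1}⌋ (starting m₀ = 0, d₀ = 1), with convergents p_k = a_k·p_{k-1} + p_{k-2}, q_k = a_k·q_{k-1} + q_{k-2} (p₋₁ = 1, q₋₁ = 0):
  k = 0: a₀ = 6; p₀/q₀ = 6/1; p₀² − 42·q₀² = 36 − 42 = -6.
  k = 1: m = 6, d = 6, a = ⌊(6 + 6)/6⌋ = 2; p/q = (2·6 + 1)/(2·1 + 0) = 13/2; p² − 42·q² = 169 − 168 = 1.
  The first convergent with p² − 42·q² = 1 gives the fundamental solution (x₁, y₁) = (13, 2).
Step 2: Apply the recurrence (x_{n+1}, y_{n+1}) = (x₁x_n + 42y₁y_n, x₁y_n + y₁x_n) repeatedly.
  From (x_1, y_1) = (13, 2): x_2 = 13·13 + 42·2·2 = 337; y_2 = 13·2 + 2·13 = 52.
  From (x_2, y_2) = (337, 52): x_3 = 13·337 + 42·2·52 = 8749; y_3 = 13·52 + 2·337 = 1350.
  From (x_3, y_3) = (8749, 1350): x_4 = 13·8749 + 42·2·1350 = 227137; y_4 = 13·1350 + 2·8749 = 35048.
Step 3: Verify x_4² - 42·y_4² = 51591216769 - 51591216768 = 1 (should be 1). ✓

(x_1, y_1) = (13, 2); (x_4, y_4) = (227137, 35048).


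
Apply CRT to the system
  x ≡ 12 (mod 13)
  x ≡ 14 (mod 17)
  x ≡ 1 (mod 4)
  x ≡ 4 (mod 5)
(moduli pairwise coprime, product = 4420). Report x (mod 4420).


Product of moduli M = 13 · 17 · 4 · 5 = 4420.
Merge one congruence at a time:
  Start: x ≡ 12 (mod 13).
  Combine with x ≡ 14 (mod 17); new modulus lcm = 221.
    Write x = 12 + 13·t and substitute into x ≡ 14 (mod 17): 13·t ≡ 14 − 12 = 2 (mod 17).
    The inverse of 13 mod 17 is 4 (since 13·4 = 52 = 3·17 + 1), so t ≡ 4·2 = 8 ≡ 8 (mod 17).
    Then x = 12 + 13·8 = 116, valid modulo lcm(13, 17) = 221: x ≡ 116 (mod 221).
  Combine with x ≡ 1 (mod 4); new modulus lcm = 884.
    Write x = 116 + 221·t and substitute into x ≡ 1 (mod 4): 221·t ≡ 1 − 116 = -115 (mod 4).
    Reduce coefficients mod 4: 1·t ≡ 1 (mod 4).
    So t ≡ 1 (mod 4).
    Then x = 116 + 221·1 = 337, valid modulo lcm(221, 4) = 884: x ≡ 337 (mod 884).
  Combine with x ≡ 4 (mod 5); new modulus lcm = 4420.
    Write x = 337 + 884·t and substitute into x ≡ 4 (mod 5): 884·t ≡ 4 − 337 = -333 (mod 5).
    Reduce coefficients mod 5: 4·t ≡ 2 (mod 5).
    The inverse of 4 mod 5 is 4 (since 4·4 = 16 = 3·5 + 1), so t ≡ 4·2 = 8 ≡ 3 (mod 5).
    Then x = 337 + 884·3 = 2989, valid modulo lcm(884, 5) = 4420: x ≡ 2989 (mod 4420).
Verify against each original: 2989 mod 13 = 12, 2989 mod 17 = 14, 2989 mod 4 = 1, 2989 mod 5 = 4.

x ≡ 2989 (mod 4420).


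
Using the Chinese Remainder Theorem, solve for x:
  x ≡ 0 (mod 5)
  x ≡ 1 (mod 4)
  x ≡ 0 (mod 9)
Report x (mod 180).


Moduli 5, 4, 9 are pairwise coprime; by CRT there is a unique solution modulo M = 5 · 4 · 9 = 180.
Solve pairwise, accumulating the modulus:
  Start with x ≡ 0 (mod 5).
  Combine with x ≡ 1 (mod 4): since gcd(5, 4) = 1, we get a unique residue mod 20.
    Write x = 0 + 5·t and substitute into x ≡ 1 (mod 4): 5·t ≡ 1 − 0 = 1 (mod 4).
    Reduce coefficients mod 4: 1·t ≡ 1 (mod 4).
    So t ≡ 1 (mod 4).
    Then x = 0 + 5·1 = 5, valid modulo lcm(5, 4) = 20: x ≡ 5 (mod 20).
  Combine with x ≡ 0 (mod 9): since gcd(20, 9) = 1, we get a unique residue mod 180.
    Write x = 5 + 20·t and substitute into x ≡ 0 (mod 9): 20·t ≡ 0 − 5 = -5 (mod 9).
    Reduce coefficients mod 9: 2·t ≡ 4 (mod 9).
    The inverse of 2 mod 9 is 5 (since 2·5 = 10 = 1·9 + 1), so t ≡ 5·4 = 20 ≡ 2 (mod 9).
    Then x = 5 + 20·2 = 45, valid modulo lcm(20, 9) = 180: x ≡ 45 (mod 180).
Verify: 45 mod 5 = 0 ✓, 45 mod 4 = 1 ✓, 45 mod 9 = 0 ✓.

x ≡ 45 (mod 180).


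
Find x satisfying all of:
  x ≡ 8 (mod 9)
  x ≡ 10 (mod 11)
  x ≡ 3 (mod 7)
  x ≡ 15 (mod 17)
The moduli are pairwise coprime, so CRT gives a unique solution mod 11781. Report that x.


Product of moduli M = 9 · 11 · 7 · 17 = 11781.
Merge one congruence at a time:
  Start: x ≡ 8 (mod 9).
  Combine with x ≡ 10 (mod 11); new modulus lcm = 99.
    Write x = 8 + 9·t and substitute into x ≡ 10 (mod 11): 9·t ≡ 10 − 8 = 2 (mod 11).
    The inverse of 9 mod 11 is 5 (since 9·5 = 45 = 4·11 + 1), so t ≡ 5·2 = 10 ≡ 10 (mod 11).
    Then x = 8 + 9·10 = 98, valid modulo lcm(9, 11) = 99: x ≡ 98 (mod 99).
  Combine with x ≡ 3 (mod 7); new modulus lcm = 693.
    Write x = 98 + 99·t and substitute into x ≡ 3 (mod 7): 99·t ≡ 3 − 98 = -95 (mod 7).
    Reduce coefficients mod 7: 1·t ≡ 3 (mod 7).
    So t ≡ 3 (mod 7).
    Then x = 98 + 99·3 = 395, valid modulo lcm(99, 7) = 693: x ≡ 395 (mod 693).
  Combine with x ≡ 15 (mod 17); new modulus lcm = 11781.
    Write x = 395 + 693·t and substitute into x ≡ 15 (mod 17): 693·t ≡ 15 − 395 = -380 (mod 17).
    Reduce coefficients mod 17: 13·t ≡ 11 (mod 17).
    The inverse of 13 mod 17 is 4 (since 13·4 = 52 = 3·17 + 1), so t ≡ 4·11 = 44 ≡ 10 (mod 17).
    Then x = 395 + 693·10 = 7325, valid modulo lcm(693, 17) = 11781: x ≡ 7325 (mod 11781).
Verify against each original: 7325 mod 9 = 8, 7325 mod 11 = 10, 7325 mod 7 = 3, 7325 mod 17 = 15.

x ≡ 7325 (mod 11781).


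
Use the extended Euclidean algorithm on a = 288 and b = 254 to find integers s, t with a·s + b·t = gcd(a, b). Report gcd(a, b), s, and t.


Euclidean algorithm on (288, 254) — divide until remainder is 0:
  288 = 1 · 254 + 34
  254 = 7 · 34 + 16
  34 = 2 · 16 + 2
  16 = 8 · 2 + 0
gcd(288, 254) = 2.
Track Bezout coefficients alongside the remainders: start with r₀ = 288 = a·1 + b·0 (s = 1, t = 0) and r₁ = 254 = a·0 + b·1 (s = 0, t = 1); each new remainder r_{k+1} = r_{k-1} − q_k·r_k inherits s_{k+1} = s_{k-1} − q_k·s_k, t_{k+1} = t_{k-1} − q_k·t_k, so r_k = a·s_k + b·t_k at every step:
  q = 1: r = 34, s = 1 − 1·0 = 1, t = 0 − 1·1 = -1  (check: 288·1 + 254·(-1) = 34)
  q = 7: r = 16, s = 0 − 7·1 = -7, t = 1 − 7·(-1) = 8  (check: 288·(-7) + 254·8 = 16)
  q = 2: r = 2, s = 1 − 2·(-7) = 15, t = -1 − 2·8 = -17  (check: 288·15 + 254·(-17) = 2)
The row with r = 2 (the gcd) gives the Bezout coefficients s = 15, t = -17.
Result: 288 · (15) + 254 · (-17) = 2.

gcd(288, 254) = 2; s = 15, t = -17 (check: 288·15 + 254·(-17) = 2).


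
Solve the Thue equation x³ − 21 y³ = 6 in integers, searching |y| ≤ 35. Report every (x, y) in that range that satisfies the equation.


The equation is x³ - 21y³ = 6. For fixed y, x³ = 21·y³ + 6, so a solution requires the RHS to be a perfect cube.
Strategy: iterate y from -35 to 35, compute RHS = 21·y³ + 6, and check whether it is a (positive or negative) perfect cube.
Check small values of y:
  y = 0: RHS = 6 is not a perfect cube.
  y = 1: RHS = 27 = (3)³ ⇒ x = 3 works.
  y = -1: RHS = -15 is not a perfect cube.
  y = 2: RHS = 174 is not a perfect cube.
  y = -2: RHS = -162 is not a perfect cube.
  y = 3: RHS = 573 is not a perfect cube.
  y = -3: RHS = -561 is not a perfect cube.
Continuing the search up to |y| = 35 finds no further solutions beyond those listed.
Collected solutions: (3, 1).

Solutions (with |y| ≤ 35): (3, 1).


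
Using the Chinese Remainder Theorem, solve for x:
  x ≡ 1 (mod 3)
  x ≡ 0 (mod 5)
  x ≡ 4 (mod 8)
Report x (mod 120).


Moduli 3, 5, 8 are pairwise coprime; by CRT there is a unique solution modulo M = 3 · 5 · 8 = 120.
Solve pairwise, accumulating the modulus:
  Start with x ≡ 1 (mod 3).
  Combine with x ≡ 0 (mod 5): since gcd(3, 5) = 1, we get a unique residue mod 15.
    Write x = 1 + 3·t and substitute into x ≡ 0 (mod 5): 3·t ≡ 0 − 1 = -1 (mod 5).
    Reduce coefficients mod 5: 3·t ≡ 4 (mod 5).
    The inverse of 3 mod 5 is 2 (since 3·2 = 6 = 1·5 + 1), so t ≡ 2·4 = 8 ≡ 3 (mod 5).
    Then x = 1 + 3·3 = 10, valid modulo lcm(3, 5) = 15: x ≡ 10 (mod 15).
  Combine with x ≡ 4 (mod 8): since gcd(15, 8) = 1, we get a unique residue mod 120.
    Write x = 10 + 15·t and substitute into x ≡ 4 (mod 8): 15·t ≡ 4 − 10 = -6 (mod 8).
    Reduce coefficients mod 8: 7·t ≡ 2 (mod 8).
    The inverse of 7 mod 8 is 7 (since 7·7 = 49 = 6·8 + 1), so t ≡ 7·2 = 14 ≡ 6 (mod 8).
    Then x = 10 + 15·6 = 100, valid modulo lcm(15, 8) = 120: x ≡ 100 (mod 120).
Verify: 100 mod 3 = 1 ✓, 100 mod 5 = 0 ✓, 100 mod 8 = 4 ✓.

x ≡ 100 (mod 120).


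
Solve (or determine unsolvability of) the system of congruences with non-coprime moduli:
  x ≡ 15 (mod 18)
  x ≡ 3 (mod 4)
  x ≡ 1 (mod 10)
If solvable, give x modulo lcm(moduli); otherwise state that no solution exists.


Moduli 18, 4, 10 are not pairwise coprime, so CRT works modulo lcm(m_i) when all pairwise compatibility conditions hold.
Pairwise compatibility: gcd(m_i, m_j) must divide a_i - a_j for every pair.
Merge one congruence at a time:
  Start: x ≡ 15 (mod 18).
  Combine with x ≡ 3 (mod 4): gcd(18, 4) = 2; 3 - 15 = -12, which IS divisible by 2, so compatible.
    Write x = 15 + 18·t and substitute into x ≡ 3 (mod 4): 18·t ≡ 3 − 15 = -12 (mod 4).
    Divide the congruence (and modulus) by g = 2: 9·t ≡ -6 (mod 2).
    Reduce coefficients mod 2: 1·t ≡ 0 (mod 2).
    So t ≡ 0 (mod 2).
    Then x = 15 + 18·0 = 15, valid modulo lcm(18, 4) = 36: x ≡ 15 (mod 36).
  Combine with x ≡ 1 (mod 10): gcd(36, 10) = 2; 1 - 15 = -14, which IS divisible by 2, so compatible.
    Write x = 15 + 36·t and substitute into x ≡ 1 (mod 10): 36·t ≡ 1 − 15 = -14 (mod 10).
    Divide the congruence (and modulus) by g = 2: 18·t ≡ -7 (mod 5).
    Reduce coefficients mod 5: 3·t ≡ 3 (mod 5).
    The inverse of 3 mod 5 is 2 (since 3·2 = 6 = 1·5 + 1), so t ≡ 2·3 = 6 ≡ 1 (mod 5).
    Then x = 15 + 36·1 = 51, valid modulo lcm(36, 10) = 180: x ≡ 51 (mod 180).
Verify: 51 mod 18 = 15, 51 mod 4 = 3, 51 mod 10 = 1.

x ≡ 51 (mod 180).


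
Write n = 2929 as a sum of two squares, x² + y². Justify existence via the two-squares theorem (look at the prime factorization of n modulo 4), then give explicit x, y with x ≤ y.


Step 1: Factor n = 2929 = 29 · 101.
Step 2: Check the mod-4 condition on each prime factor: 29 ≡ 1 (mod 4), exponent 1; 101 ≡ 1 (mod 4), exponent 1.
All primes ≡ 3 (mod 4) appear to even exponent (or don't appear), so by the two-squares theorem n IS expressible as a sum of two squares.
Step 3: Build a representation. Here n = 29 · 101 is a product of primes ≡ 1 (mod 4). Each prime p ≡ 1 (mod 4) is itself a sum of two squares; find a² by testing p − a² for a perfect square:
  29: 29 − 1² = 28, 29 − 2² = 25 = 5² ⇒ 29 = 2² + 5².
  101: 101 − 1² = 100 = 10² ⇒ 101 = 1² + 10².
  Combine using the Brahmagupta–Fibonacci identity (a² + b²)(c² + d²) = (ac − bd)² + (ad + bc)² = (ac + bd)² + (ad − bc)²:
  29 · 101 = 2929: from (2² + 5²)(1² + 10²), take (2·1 − 5·10, 2·10 + 5·1) = (2 − 50, 20 + 5) = (-48, 25); dropping signs (only squares matter) gives (48, 25); check 48² + 25² = 2304 + 625 = 2929 ✓.
Step 4: Order so x ≤ y and verify: 25² + 48² = 625 + 2304 = 2929 = n. ✓

n = 2929 = 25² + 48² (one valid representation with x ≤ y).


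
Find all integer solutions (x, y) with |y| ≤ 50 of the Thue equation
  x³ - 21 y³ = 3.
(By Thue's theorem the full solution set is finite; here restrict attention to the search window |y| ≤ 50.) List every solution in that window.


The equation is x³ - 21y³ = 3. For fixed y, x³ = 21·y³ + 3, so a solution requires the RHS to be a perfect cube.
Strategy: iterate y from -50 to 50, compute RHS = 21·y³ + 3, and check whether it is a (positive or negative) perfect cube.
Check small values of y:
  y = 0: RHS = 3 is not a perfect cube.
  y = 1: RHS = 24 is not a perfect cube.
  y = -1: RHS = -18 is not a perfect cube.
  y = 2: RHS = 171 is not a perfect cube.
  y = -2: RHS = -165 is not a perfect cube.
  y = 3: RHS = 570 is not a perfect cube.
  y = -3: RHS = -564 is not a perfect cube.
Continuing the search up to |y| = 50 finds no solutions either.
No (x, y) in the scanned range satisfies the equation.

No integer solutions with |y| ≤ 50.


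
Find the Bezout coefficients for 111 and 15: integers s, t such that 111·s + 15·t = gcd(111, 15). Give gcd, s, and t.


Euclidean algorithm on (111, 15) — divide until remainder is 0:
  111 = 7 · 15 + 6
  15 = 2 · 6 + 3
  6 = 2 · 3 + 0
gcd(111, 15) = 3.
Track Bezout coefficients alongside the remainders: start with r₀ = 111 = a·1 + b·0 (s = 1, t = 0) and r₁ = 15 = a·0 + b·1 (s = 0, t = 1); each new remainder r_{k+1} = r_{k-1} − q_k·r_k inherits s_{k+1} = s_{k-1} − q_k·s_k, t_{k+1} = t_{k-1} − q_k·t_k, so r_k = a·s_k + b·t_k at every step:
  q = 7: r = 6, s = 1 − 7·0 = 1, t = 0 − 7·1 = -7  (check: 111·1 + 15·(-7) = 6)
  q = 2: r = 3, s = 0 − 2·1 = -2, t = 1 − 2·(-7) = 15  (check: 111·(-2) + 15·15 = 3)
The row with r = 3 (the gcd) gives the Bezout coefficients s = -2, t = 15.
Result: 111 · (-2) + 15 · (15) = 3.

gcd(111, 15) = 3; s = -2, t = 15 (check: 111·(-2) + 15·15 = 3).


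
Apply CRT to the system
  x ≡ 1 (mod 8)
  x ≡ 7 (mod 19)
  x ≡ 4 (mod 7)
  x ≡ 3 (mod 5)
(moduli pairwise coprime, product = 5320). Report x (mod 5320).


Product of moduli M = 8 · 19 · 7 · 5 = 5320.
Merge one congruence at a time:
  Start: x ≡ 1 (mod 8).
  Combine with x ≡ 7 (mod 19); new modulus lcm = 152.
    Write x = 1 + 8·t and substitute into x ≡ 7 (mod 19): 8·t ≡ 7 − 1 = 6 (mod 19).
    The inverse of 8 mod 19 is 12 (since 8·12 = 96 = 5·19 + 1), so t ≡ 12·6 = 72 ≡ 15 (mod 19).
    Then x = 1 + 8·15 = 121, valid modulo lcm(8, 19) = 152: x ≡ 121 (mod 152).
  Combine with x ≡ 4 (mod 7); new modulus lcm = 1064.
    Write x = 121 + 152·t and substitute into x ≡ 4 (mod 7): 152·t ≡ 4 − 121 = -117 (mod 7).
    Reduce coefficients mod 7: 5·t ≡ 2 (mod 7).
    The inverse of 5 mod 7 is 3 (since 5·3 = 15 = 2·7 + 1), so t ≡ 3·2 = 6 ≡ 6 (mod 7).
    Then x = 121 + 152·6 = 1033, valid modulo lcm(152, 7) = 1064: x ≡ 1033 (mod 1064).
  Combine with x ≡ 3 (mod 5); new modulus lcm = 5320.
    Write x = 1033 + 1064·t and substitute into x ≡ 3 (mod 5): 1064·t ≡ 3 − 1033 = -1030 (mod 5).
    Reduce coefficients mod 5: 4·t ≡ 0 (mod 5).
    The inverse of 4 mod 5 is 4 (since 4·4 = 16 = 3·5 + 1), so t ≡ 4·0 = 0 ≡ 0 (mod 5).
    Then x = 1033 + 1064·0 = 1033, valid modulo lcm(1064, 5) = 5320: x ≡ 1033 (mod 5320).
Verify against each original: 1033 mod 8 = 1, 1033 mod 19 = 7, 1033 mod 7 = 4, 1033 mod 5 = 3.

x ≡ 1033 (mod 5320).


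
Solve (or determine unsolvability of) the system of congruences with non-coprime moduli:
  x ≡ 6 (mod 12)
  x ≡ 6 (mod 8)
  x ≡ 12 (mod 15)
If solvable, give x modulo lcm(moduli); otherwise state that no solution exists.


Moduli 12, 8, 15 are not pairwise coprime, so CRT works modulo lcm(m_i) when all pairwise compatibility conditions hold.
Pairwise compatibility: gcd(m_i, m_j) must divide a_i - a_j for every pair.
Merge one congruence at a time:
  Start: x ≡ 6 (mod 12).
  Combine with x ≡ 6 (mod 8): gcd(12, 8) = 4; 6 - 6 = 0, which IS divisible by 4, so compatible.
    Write x = 6 + 12·t and substitute into x ≡ 6 (mod 8): 12·t ≡ 6 − 6 = 0 (mod 8).
    Divide the congruence (and modulus) by g = 4: 3·t ≡ 0 (mod 2).
    Reduce coefficients mod 2: 1·t ≡ 0 (mod 2).
    So t ≡ 0 (mod 2).
    Then x = 6 + 12·0 = 6, valid modulo lcm(12, 8) = 24: x ≡ 6 (mod 24).
  Combine with x ≡ 12 (mod 15): gcd(24, 15) = 3; 12 - 6 = 6, which IS divisible by 3, so compatible.
    Write x = 6 + 24·t and substitute into x ≡ 12 (mod 15): 24·t ≡ 12 − 6 = 6 (mod 15).
    Divide the congruence (and modulus) by g = 3: 8·t ≡ 2 (mod 5).
    Reduce coefficients mod 5: 3·t ≡ 2 (mod 5).
    The inverse of 3 mod 5 is 2 (since 3·2 = 6 = 1·5 + 1), so t ≡ 2·2 = 4 ≡ 4 (mod 5).
    Then x = 6 + 24·4 = 102, valid modulo lcm(24, 15) = 120: x ≡ 102 (mod 120).
Verify: 102 mod 12 = 6, 102 mod 8 = 6, 102 mod 15 = 12.

x ≡ 102 (mod 120).


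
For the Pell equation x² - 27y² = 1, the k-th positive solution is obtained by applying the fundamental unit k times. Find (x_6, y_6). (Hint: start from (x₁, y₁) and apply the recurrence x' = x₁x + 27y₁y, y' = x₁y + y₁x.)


Step 1: Find the fundamental solution (x₁, y₁) of x² - 27y² = 1.
  Expand √27 as a continued fraction. a₀ = ⌊√27⌋ = 5; iterate m_{k+1} = d_k·a_k − m_k, d_{k+1} = (27 − m_{k+1}²)/d_k, a_{k+1} = ⌊(a₀ + m_{k+1})/d_{k+1}⌋ (starting m₀ = 0, d₀ = 1), with convergents p_k = a_k·p_{k-1} + p_{k-2}, q_k = a_k·q_{k-1} + q_{k-2} (p₋₁ = 1, q₋₁ = 0):
  k = 0: a₀ = 5; p₀/q₀ = 5/1; p₀² − 27·q₀² = 25 − 27 = -2.
  k = 1: m = 5, d = 2, a = ⌊(5 + 5)/2⌋ = 5; p/q = (5·5 + 1)/(5·1 + 0) = 26/5; p² − 27·q² = 676 − 675 = 1.
  The first convergent with p² − 27·q² = 1 gives the fundamental solution (x₁, y₁) = (26, 5).
Step 2: Apply the recurrence (x_{n+1}, y_{n+1}) = (x₁x_n + 27y₁y_n, x₁y_n + y₁x_n) repeatedly.
  From (x_1, y_1) = (26, 5): x_2 = 26·26 + 27·5·5 = 1351; y_2 = 26·5 + 5·26 = 260.
  From (x_2, y_2) = (1351, 260): x_3 = 26·1351 + 27·5·260 = 70226; y_3 = 26·260 + 5·1351 = 13515.
  From (x_3, y_3) = (70226, 13515): x_4 = 26·70226 + 27·5·13515 = 3650401; y_4 = 26·13515 + 5·70226 = 702520.
  From (x_4, y_4) = (3650401, 702520): x_5 = 26·3650401 + 27·5·702520 = 189750626; y_5 = 26·702520 + 5·3650401 = 36517525.
  From (x_5, y_5) = (189750626, 36517525): x_6 = 26·189750626 + 27·5·36517525 = 9863382151; y_6 = 26·36517525 + 5·189750626 = 1898208780.
Step 3: Verify x_6² - 27·y_6² = 97286307456665386801 - 97286307456665386800 = 1 (should be 1). ✓

(x_1, y_1) = (26, 5); (x_6, y_6) = (9863382151, 1898208780).


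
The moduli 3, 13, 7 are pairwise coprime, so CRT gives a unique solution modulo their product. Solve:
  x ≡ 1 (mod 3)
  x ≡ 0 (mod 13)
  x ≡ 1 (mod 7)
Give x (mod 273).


Moduli 3, 13, 7 are pairwise coprime; by CRT there is a unique solution modulo M = 3 · 13 · 7 = 273.
Solve pairwise, accumulating the modulus:
  Start with x ≡ 1 (mod 3).
  Combine with x ≡ 0 (mod 13): since gcd(3, 13) = 1, we get a unique residue mod 39.
    Write x = 1 + 3·t and substitute into x ≡ 0 (mod 13): 3·t ≡ 0 − 1 = -1 (mod 13).
    Reduce coefficients mod 13: 3·t ≡ 12 (mod 13).
    The inverse of 3 mod 13 is 9 (since 3·9 = 27 = 2·13 + 1), so t ≡ 9·12 = 108 ≡ 4 (mod 13).
    Then x = 1 + 3·4 = 13, valid modulo lcm(3, 13) = 39: x ≡ 13 (mod 39).
  Combine with x ≡ 1 (mod 7): since gcd(39, 7) = 1, we get a unique residue mod 273.
    Write x = 13 + 39·t and substitute into x ≡ 1 (mod 7): 39·t ≡ 1 − 13 = -12 (mod 7).
    Reduce coefficients mod 7: 4·t ≡ 2 (mod 7).
    The inverse of 4 mod 7 is 2 (since 4·2 = 8 = 1·7 + 1), so t ≡ 2·2 = 4 ≡ 4 (mod 7).
    Then x = 13 + 39·4 = 169, valid modulo lcm(39, 7) = 273: x ≡ 169 (mod 273).
Verify: 169 mod 3 = 1 ✓, 169 mod 13 = 0 ✓, 169 mod 7 = 1 ✓.

x ≡ 169 (mod 273).


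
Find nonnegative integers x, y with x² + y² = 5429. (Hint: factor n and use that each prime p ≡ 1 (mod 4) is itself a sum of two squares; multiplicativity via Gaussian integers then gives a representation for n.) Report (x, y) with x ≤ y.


Step 1: Factor n = 5429 = 61 · 89.
Step 2: Check the mod-4 condition on each prime factor: 61 ≡ 1 (mod 4), exponent 1; 89 ≡ 1 (mod 4), exponent 1.
All primes ≡ 3 (mod 4) appear to even exponent (or don't appear), so by the two-squares theorem n IS expressible as a sum of two squares.
Step 3: Build a representation. Here n = 61 · 89 is a product of primes ≡ 1 (mod 4). Each prime p ≡ 1 (mod 4) is itself a sum of two squares; find a² by testing p − a² for a perfect square:
  61: 61 − 1² = 60, 61 − 2² = 57, 61 − 3² = 52, 61 − 4² = 45, 61 − 5² = 36 = 6² ⇒ 61 = 5² + 6².
  89: 89 − 1² = 88, 89 − 2² = 85, 89 − 3² = 80, 89 − 4² = 73, 89 − 5² = 64 = 8² ⇒ 89 = 5² + 8².
  Combine using the Brahmagupta–Fibonacci identity (a² + b²)(c² + d²) = (ac − bd)² + (ad + bc)² = (ac + bd)² + (ad − bc)²:
  61 · 89 = 5429: from (5² + 6²)(5² + 8²), take (5·5 − 6·8, 5·8 + 6·5) = (25 − 48, 40 + 30) = (-23, 70); dropping signs (only squares matter) gives (23, 70); check 23² + 70² = 529 + 4900 = 5429 ✓.
Step 4: Order so x ≤ y and verify: 23² + 70² = 529 + 4900 = 5429 = n. ✓

n = 5429 = 23² + 70² (one valid representation with x ≤ y).


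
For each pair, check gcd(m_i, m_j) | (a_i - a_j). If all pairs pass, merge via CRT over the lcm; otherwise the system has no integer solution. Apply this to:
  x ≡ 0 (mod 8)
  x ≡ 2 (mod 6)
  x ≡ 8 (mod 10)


Moduli 8, 6, 10 are not pairwise coprime, so CRT works modulo lcm(m_i) when all pairwise compatibility conditions hold.
Pairwise compatibility: gcd(m_i, m_j) must divide a_i - a_j for every pair.
Merge one congruence at a time:
  Start: x ≡ 0 (mod 8).
  Combine with x ≡ 2 (mod 6): gcd(8, 6) = 2; 2 - 0 = 2, which IS divisible by 2, so compatible.
    Write x = 0 + 8·t and substitute into x ≡ 2 (mod 6): 8·t ≡ 2 − 0 = 2 (mod 6).
    Divide the congruence (and modulus) by g = 2: 4·t ≡ 1 (mod 3).
    Reduce coefficients mod 3: 1·t ≡ 1 (mod 3).
    So t ≡ 1 (mod 3).
    Then x = 0 + 8·1 = 8, valid modulo lcm(8, 6) = 24: x ≡ 8 (mod 24).
  Combine with x ≡ 8 (mod 10): gcd(24, 10) = 2; 8 - 8 = 0, which IS divisible by 2, so compatible.
    Write x = 8 + 24·t and substitute into x ≡ 8 (mod 10): 24·t ≡ 8 − 8 = 0 (mod 10).
    Divide the congruence (and modulus) by g = 2: 12·t ≡ 0 (mod 5).
    Reduce coefficients mod 5: 2·t ≡ 0 (mod 5).
    The inverse of 2 mod 5 is 3 (since 2·3 = 6 = 1·5 + 1), so t ≡ 3·0 = 0 ≡ 0 (mod 5).
    Then x = 8 + 24·0 = 8, valid modulo lcm(24, 10) = 120: x ≡ 8 (mod 120).
Verify: 8 mod 8 = 0, 8 mod 6 = 2, 8 mod 10 = 8.

x ≡ 8 (mod 120).


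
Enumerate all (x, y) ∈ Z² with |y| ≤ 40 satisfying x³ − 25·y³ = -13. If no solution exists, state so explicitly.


The equation is x³ - 25y³ = -13. For fixed y, x³ = 25·y³ − 13, so a solution requires the RHS to be a perfect cube.
Strategy: iterate y from -40 to 40, compute RHS = 25·y³ − 13, and check whether it is a (positive or negative) perfect cube.
Check small values of y:
  y = 0: RHS = -13 is not a perfect cube.
  y = 1: RHS = 12 is not a perfect cube.
  y = -1: RHS = -38 is not a perfect cube.
  y = 2: RHS = 187 is not a perfect cube.
  y = -2: RHS = -213 is not a perfect cube.
  y = 3: RHS = 662 is not a perfect cube.
  y = -3: RHS = -688 is not a perfect cube.
Continuing the search up to |y| = 40 finds no solutions either.
No (x, y) in the scanned range satisfies the equation.

No integer solutions with |y| ≤ 40.


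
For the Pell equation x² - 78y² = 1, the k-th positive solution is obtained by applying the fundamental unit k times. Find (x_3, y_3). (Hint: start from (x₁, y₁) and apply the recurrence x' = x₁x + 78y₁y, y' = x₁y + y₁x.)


Step 1: Find the fundamental solution (x₁, y₁) of x² - 78y² = 1.
  Expand √78 as a continued fraction. a₀ = ⌊√78⌋ = 8; iterate m_{k+1} = d_k·a_k − m_k, d_{k+1} = (78 − m_{k+1}²)/d_k, a_{k+1} = ⌊(a₀ + m_{k+1})/d_{k+1}⌋ (starting m₀ = 0, d₀ = 1), with convergents p_k = a_k·p_{k-1} + p_{k-2}, q_k = a_k·q_{k-1} + q_{k-2} (p₋₁ = 1, q₋₁ = 0):
  k = 0: a₀ = 8; p₀/q₀ = 8/1; p₀² − 78·q₀² = 64 − 78 = -14.
  k = 1: m = 8, d = 14, a = ⌊(8 + 8)/14⌋ = 1; p/q = (1·8 + 1)/(1·1 + 0) = 9/1; p² − 78·q² = 81 − 78 = 3.
  k = 2: m = 6, d = 3, a = ⌊(8 + 6)/3⌋ = 4; p/q = (4·9 + 8)/(4·1 + 1) = 44/5; p² − 78·q² = 1936 − 1950 = -14.
  k = 3: m = 6, d = 14, a = ⌊(8 + 6)/14⌋ = 1; p/q = (1·44 + 9)/(1·5 + 1) = 53/6; p² − 78·q² = 2809 − 2808 = 1.
  The first convergent with p² − 78·q² = 1 gives the fundamental solution (x₁, y₁) = (53, 6).
Step 2: Apply the recurrence (x_{n+1}, y_{n+1}) = (x₁x_n + 78y₁y_n, x₁y_n + y₁x_n) repeatedly.
  From (x_1, y_1) = (53, 6): x_2 = 53·53 + 78·6·6 = 5617; y_2 = 53·6 + 6·53 = 636.
  From (x_2, y_2) = (5617, 636): x_3 = 53·5617 + 78·6·636 = 595349; y_3 = 53·636 + 6·5617 = 67410.
Step 3: Verify x_3² - 78·y_3² = 354440431801 - 354440431800 = 1 (should be 1). ✓

(x_1, y_1) = (53, 6); (x_3, y_3) = (595349, 67410).


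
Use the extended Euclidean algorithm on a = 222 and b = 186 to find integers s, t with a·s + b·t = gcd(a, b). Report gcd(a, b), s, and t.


Euclidean algorithm on (222, 186) — divide until remainder is 0:
  222 = 1 · 186 + 36
  186 = 5 · 36 + 6
  36 = 6 · 6 + 0
gcd(222, 186) = 6.
Track Bezout coefficients alongside the remainders: start with r₀ = 222 = a·1 + b·0 (s = 1, t = 0) and r₁ = 186 = a·0 + b·1 (s = 0, t = 1); each new remainder r_{k+1} = r_{k-1} − q_k·r_k inherits s_{k+1} = s_{k-1} − q_k·s_k, t_{k+1} = t_{k-1} − q_k·t_k, so r_k = a·s_k + b·t_k at every step:
  q = 1: r = 36, s = 1 − 1·0 = 1, t = 0 − 1·1 = -1  (check: 222·1 + 186·(-1) = 36)
  q = 5: r = 6, s = 0 − 5·1 = -5, t = 1 − 5·(-1) = 6  (check: 222·(-5) + 186·6 = 6)
The row with r = 6 (the gcd) gives the Bezout coefficients s = -5, t = 6.
Result: 222 · (-5) + 186 · (6) = 6.

gcd(222, 186) = 6; s = -5, t = 6 (check: 222·(-5) + 186·6 = 6).


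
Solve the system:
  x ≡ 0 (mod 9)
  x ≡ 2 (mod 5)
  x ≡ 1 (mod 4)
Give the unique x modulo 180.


Moduli 9, 5, 4 are pairwise coprime; by CRT there is a unique solution modulo M = 9 · 5 · 4 = 180.
Solve pairwise, accumulating the modulus:
  Start with x ≡ 0 (mod 9).
  Combine with x ≡ 2 (mod 5): since gcd(9, 5) = 1, we get a unique residue mod 45.
    Write x = 0 + 9·t and substitute into x ≡ 2 (mod 5): 9·t ≡ 2 − 0 = 2 (mod 5).
    Reduce coefficients mod 5: 4·t ≡ 2 (mod 5).
    The inverse of 4 mod 5 is 4 (since 4·4 = 16 = 3·5 + 1), so t ≡ 4·2 = 8 ≡ 3 (mod 5).
    Then x = 0 + 9·3 = 27, valid modulo lcm(9, 5) = 45: x ≡ 27 (mod 45).
  Combine with x ≡ 1 (mod 4): since gcd(45, 4) = 1, we get a unique residue mod 180.
    Write x = 27 + 45·t and substitute into x ≡ 1 (mod 4): 45·t ≡ 1 − 27 = -26 (mod 4).
    Reduce coefficients mod 4: 1·t ≡ 2 (mod 4).
    So t ≡ 2 (mod 4).
    Then x = 27 + 45·2 = 117, valid modulo lcm(45, 4) = 180: x ≡ 117 (mod 180).
Verify: 117 mod 9 = 0 ✓, 117 mod 5 = 2 ✓, 117 mod 4 = 1 ✓.

x ≡ 117 (mod 180).
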